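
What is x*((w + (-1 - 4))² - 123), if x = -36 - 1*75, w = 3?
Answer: 13209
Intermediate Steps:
x = -111 (x = -36 - 75 = -111)
x*((w + (-1 - 4))² - 123) = -111*((3 + (-1 - 4))² - 123) = -111*((3 - 5)² - 123) = -111*((-2)² - 123) = -111*(4 - 123) = -111*(-119) = 13209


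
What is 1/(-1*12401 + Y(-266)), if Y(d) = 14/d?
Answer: -19/235620 ≈ -8.0638e-5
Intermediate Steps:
1/(-1*12401 + Y(-266)) = 1/(-1*12401 + 14/(-266)) = 1/(-12401 + 14*(-1/266)) = 1/(-12401 - 1/19) = 1/(-235620/19) = -19/235620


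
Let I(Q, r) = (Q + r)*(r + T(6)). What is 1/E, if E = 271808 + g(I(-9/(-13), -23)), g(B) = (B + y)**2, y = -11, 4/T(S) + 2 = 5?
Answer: 9/4454161 ≈ 2.0206e-6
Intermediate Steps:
T(S) = 4/3 (T(S) = 4/(-2 + 5) = 4/3)
I(Q, r) = (4/3 + r)*(Q + r) (I(Q, r) = (Q + r)*(r + 4/3) = (Q + r)*(4/3 + r) = (4/3 + r)*(Q + r))
g(B) = (-11 + B)**2 (g(B) = (B - 11)**2 = (-11 + B)**2)
E = 4454161/9 (E = 271808 + (-11 + ((-23)**2 + 4*(-9/(-13))/3 + (4/3)*(-23) - 9/(-13)*(-23)))**2 = 271808 + (-11 + (529 + 4*(-9*(-1/13))/3 - 92/3 - 9*(-1/13)*(-23)))**2 = 271808 + (-11 + (529 + (4/3)*(9/13) - 92/3 + (9/13)*(-23)))**2 = 271808 + (-11 + (529 + 12/13 - 92/3 - 207/13))**2 = 271808 + (-11 + 1450/3)**2 = 271808 + (1417/3)**2 = 271808 + 2007889/9 = 4454161/9 ≈ 4.9491e+5)
1/E = 1/(4454161/9) = 9/4454161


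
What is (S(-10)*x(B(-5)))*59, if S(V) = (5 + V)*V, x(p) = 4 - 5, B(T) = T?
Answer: -2950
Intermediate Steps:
x(p) = -1
S(V) = V*(5 + V)
(S(-10)*x(B(-5)))*59 = (-10*(5 - 10)*(-1))*59 = (-10*(-5)*(-1))*59 = (50*(-1))*59 = -50*59 = -2950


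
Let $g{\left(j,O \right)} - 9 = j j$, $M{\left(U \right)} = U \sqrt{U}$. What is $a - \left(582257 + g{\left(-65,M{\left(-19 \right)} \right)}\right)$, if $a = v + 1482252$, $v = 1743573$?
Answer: $2639334$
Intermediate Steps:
$M{\left(U \right)} = U^{\frac{3}{2}}$
$g{\left(j,O \right)} = 9 + j^{2}$ ($g{\left(j,O \right)} = 9 + j j = 9 + j^{2}$)
$a = 3225825$ ($a = 1743573 + 1482252 = 3225825$)
$a - \left(582257 + g{\left(-65,M{\left(-19 \right)} \right)}\right) = 3225825 - 586491 = 2639334$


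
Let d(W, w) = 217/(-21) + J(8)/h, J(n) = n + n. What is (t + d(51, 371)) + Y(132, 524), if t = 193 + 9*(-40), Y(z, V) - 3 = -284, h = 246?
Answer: -18789/41 ≈ -458.27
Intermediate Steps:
J(n) = 2*n
Y(z, V) = -281 (Y(z, V) = 3 - 284 = -281)
d(W, w) = -421/41 (d(W, w) = 217/(-21) + (2*8)/246 = 217*(-1/21) + 16*(1/246) = -31/3 + 8/123 = -421/41)
t = -167 (t = 193 - 360 = -167)
(t + d(51, 371)) + Y(132, 524) = (-167 - 421/41) - 281 = -7268/41 - 281 = -18789/41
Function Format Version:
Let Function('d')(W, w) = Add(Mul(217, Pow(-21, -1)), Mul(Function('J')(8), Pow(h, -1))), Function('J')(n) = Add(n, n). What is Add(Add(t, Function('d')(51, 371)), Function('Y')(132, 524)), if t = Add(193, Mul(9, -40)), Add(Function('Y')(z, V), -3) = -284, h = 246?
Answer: Rational(-18789, 41) ≈ -458.27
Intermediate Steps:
Function('J')(n) = Mul(2, n)
Function('Y')(z, V) = -281 (Function('Y')(z, V) = Add(3, -284) = -281)
Function('d')(W, w) = Rational(-421, 41) (Function('d')(W, w) = Add(Mul(217, Pow(-21, -1)), Mul(Mul(2, 8), Pow(246, -1))) = Add(Mul(217, Rational(-1, 21)), Mul(16, Rational(1, 246))) = Add(Rational(-31, 3), Rational(8, 123)) = Rational(-421, 41))
t = -167 (t = Add(193, -360) = -167)
Add(Add(t, Function('d')(51, 371)), Function('Y')(132, 524)) = Add(Add(-167, Rational(-421, 41)), -281) = Add(Rational(-7268, 41), -281) = Rational(-18789, 41)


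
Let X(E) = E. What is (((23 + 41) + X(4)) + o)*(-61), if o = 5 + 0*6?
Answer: -4453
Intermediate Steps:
o = 5 (o = 5 + 0 = 5)
(((23 + 41) + X(4)) + o)*(-61) = (((23 + 41) + 4) + 5)*(-61) = ((64 + 4) + 5)*(-61) = (68 + 5)*(-61) = 73*(-61) = -4453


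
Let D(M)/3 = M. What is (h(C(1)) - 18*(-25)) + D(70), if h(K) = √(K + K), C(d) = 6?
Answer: 660 + 2*√3 ≈ 663.46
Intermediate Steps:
D(M) = 3*M
h(K) = √2*√K (h(K) = √(2*K) = √2*√K)
(h(C(1)) - 18*(-25)) + D(70) = (√2*√6 - 18*(-25)) + 3*70 = (2*√3 + 450) + 210 = (450 + 2*√3) + 210 = 660 + 2*√3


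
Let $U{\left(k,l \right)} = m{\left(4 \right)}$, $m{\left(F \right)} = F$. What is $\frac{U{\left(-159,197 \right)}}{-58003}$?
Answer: $- \frac{4}{58003} \approx -6.8962 \cdot 10^{-5}$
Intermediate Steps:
$U{\left(k,l \right)} = 4$
$\frac{U{\left(-159,197 \right)}}{-58003} = \frac{4}{-58003} = 4 \left(- \frac{1}{58003}\right) = - \frac{4}{58003}$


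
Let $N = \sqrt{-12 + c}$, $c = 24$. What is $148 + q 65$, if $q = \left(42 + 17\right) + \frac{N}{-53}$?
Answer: $3983 - \frac{130 \sqrt{3}}{53} \approx 3978.8$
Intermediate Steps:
$N = 2 \sqrt{3}$ ($N = \sqrt{-12 + 24} = \sqrt{12} = 2 \sqrt{3} \approx 3.4641$)
$q = 59 - \frac{2 \sqrt{3}}{53}$ ($q = \left(42 + 17\right) + \frac{2 \sqrt{3}}{-53} = 59 + 2 \sqrt{3} \left(- \frac{1}{53}\right) = 59 - \frac{2 \sqrt{3}}{53} \approx 58.935$)
$148 + q 65 = 148 + \left(59 - \frac{2 \sqrt{3}}{53}\right) 65 = 148 + \left(3835 - \frac{130 \sqrt{3}}{53}\right) = 3983 - \frac{130 \sqrt{3}}{53}$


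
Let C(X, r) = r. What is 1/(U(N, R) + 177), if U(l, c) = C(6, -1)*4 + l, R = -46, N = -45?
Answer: 1/128 ≈ 0.0078125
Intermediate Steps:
U(l, c) = -4 + l (U(l, c) = -1*4 + l = -4 + l)
1/(U(N, R) + 177) = 1/((-4 - 45) + 177) = 1/(-49 + 177) = 1/128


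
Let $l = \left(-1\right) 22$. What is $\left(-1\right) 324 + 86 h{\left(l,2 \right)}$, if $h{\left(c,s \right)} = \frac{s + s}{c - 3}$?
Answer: $- \frac{8444}{25} \approx -337.76$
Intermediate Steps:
$l = -22$
$h{\left(c,s \right)} = \frac{2 s}{-3 + c}$
$\left(-1\right) 324 + 86 h{\left(l,2 \right)} = \left(-1\right) 324 + 86 \cdot 2 \cdot 2 \frac{1}{-3 - 22} = -324 + 86 \cdot 2 \cdot 2 \frac{1}{-25} = -324 + 86 \cdot 2 \cdot 2 \left(- \frac{1}{25}\right) = -324 + 86 \left(- \frac{4}{25}\right) = -324 - \frac{344}{25} = - \frac{8444}{25}$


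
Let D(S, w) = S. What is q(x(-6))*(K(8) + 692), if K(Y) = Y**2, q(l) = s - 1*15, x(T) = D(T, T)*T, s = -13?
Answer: -21168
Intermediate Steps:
x(T) = T**2 (x(T) = T*T = T**2)
q(l) = -28 (q(l) = -13 - 1*15 = -13 - 15 = -28)
q(x(-6))*(K(8) + 692) = -28*(8**2 + 692) = -28*(64 + 692) = -28*756 = -21168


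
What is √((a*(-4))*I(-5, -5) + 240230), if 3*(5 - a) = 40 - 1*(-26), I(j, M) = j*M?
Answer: √241930 ≈ 491.86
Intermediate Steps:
I(j, M) = M*j
a = -17 (a = 5 - (40 - 1*(-26))/3 = 5 - (40 + 26)/3 = 5 - ⅓*66 = 5 - 22 = -17)
√((a*(-4))*I(-5, -5) + 240230) = √((-17*(-4))*(-5*(-5)) + 240230) = √(68*25 + 240230) = √(1700 + 240230) = √241930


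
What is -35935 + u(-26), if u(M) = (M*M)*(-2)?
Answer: -37287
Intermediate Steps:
u(M) = -2*M² (u(M) = M²*(-2) = -2*M²)
-35935 + u(-26) = -35935 - 2*(-26)² = -35935 - 2*676 = -35935 - 1352 = -37287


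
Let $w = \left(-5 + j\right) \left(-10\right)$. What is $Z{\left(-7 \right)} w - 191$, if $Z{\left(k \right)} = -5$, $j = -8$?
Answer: $-841$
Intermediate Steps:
$w = 130$ ($w = \left(-5 - 8\right) \left(-10\right) = \left(-13\right) \left(-10\right) = 130$)
$Z{\left(-7 \right)} w - 191 = \left(-5\right) 130 - 191 = -650 - 191 = -841$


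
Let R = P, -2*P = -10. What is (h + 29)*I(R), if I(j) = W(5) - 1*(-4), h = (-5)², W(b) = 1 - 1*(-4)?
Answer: 486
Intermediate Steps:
P = 5 (P = -½*(-10) = 5)
W(b) = 5 (W(b) = 1 + 4 = 5)
R = 5
h = 25
I(j) = 9 (I(j) = 5 - 1*(-4) = 5 + 4 = 9)
(h + 29)*I(R) = (25 + 29)*9 = 54*9 = 486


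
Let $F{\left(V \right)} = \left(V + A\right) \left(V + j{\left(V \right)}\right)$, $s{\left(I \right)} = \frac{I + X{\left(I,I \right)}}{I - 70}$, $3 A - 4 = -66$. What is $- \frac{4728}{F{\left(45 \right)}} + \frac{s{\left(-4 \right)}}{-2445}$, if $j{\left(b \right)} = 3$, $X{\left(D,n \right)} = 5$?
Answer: $- \frac{26732371}{6603945} \approx -4.0479$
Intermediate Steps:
$A = - \frac{62}{3}$ ($A = \frac{4}{3} + \frac{1}{3} \left(-66\right) = \frac{4}{3} - 22 = - \frac{62}{3} \approx -20.667$)
$s{\left(I \right)} = \frac{5 + I}{-70 + I}$ ($s{\left(I \right)} = \frac{I + 5}{I - 70} = \frac{5 + I}{-70 + I}$)
$F{\left(V \right)} = \left(3 + V\right) \left(- \frac{62}{3} + V\right)$ ($F{\left(V \right)} = \left(V - \frac{62}{3}\right) \left(V + 3\right) = \left(- \frac{62}{3} + V\right) \left(3 + V\right) = \left(3 + V\right) \left(- \frac{62}{3} + V\right)$)
$- \frac{4728}{F{\left(45 \right)}} + \frac{s{\left(-4 \right)}}{-2445} = - \frac{4728}{-62 + 45^{2} - 795} + \frac{\frac{1}{-70 - 4} \left(5 - 4\right)}{-2445} = - \frac{4728}{-62 + 2025 - 795} + \frac{1}{-74} \cdot 1 \left(- \frac{1}{2445}\right) = - \frac{4728}{1168} + \left(- \frac{1}{74}\right) 1 \left(- \frac{1}{2445}\right) = \left(-4728\right) \frac{1}{1168} - - \frac{1}{180930} = - \frac{591}{146} + \frac{1}{180930} = - \frac{26732371}{6603945}$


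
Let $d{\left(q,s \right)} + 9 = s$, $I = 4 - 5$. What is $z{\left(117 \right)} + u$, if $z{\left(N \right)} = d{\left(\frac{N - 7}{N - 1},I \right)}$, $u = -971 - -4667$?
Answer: $3686$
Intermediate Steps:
$u = 3696$ ($u = -971 + 4667 = 3696$)
$I = -1$ ($I = 4 - 5 = -1$)
$d{\left(q,s \right)} = -9 + s$
$z{\left(N \right)} = -10$ ($z{\left(N \right)} = -9 - 1 = -10$)
$z{\left(117 \right)} + u = -10 + 3696 = 3686$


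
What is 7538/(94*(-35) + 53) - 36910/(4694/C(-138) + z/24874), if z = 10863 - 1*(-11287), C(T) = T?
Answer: 51157924897939/46006613484 ≈ 1112.0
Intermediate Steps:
z = 22150 (z = 10863 + 11287 = 22150)
7538/(94*(-35) + 53) - 36910/(4694/C(-138) + z/24874) = 7538/(94*(-35) + 53) - 36910/(4694/(-138) + 22150/24874) = 7538/(-3290 + 53) - 36910/(4694*(-1/138) + 22150*(1/24874)) = 7538/(-3237) - 36910/(-2347/69 + 11075/12437) = 7538*(-1/3237) - 36910/(-28425464/858153) = -7538/3237 - 36910*(-858153/28425464) = -7538/3237 + 15837213615/14212732 = 51157924897939/46006613484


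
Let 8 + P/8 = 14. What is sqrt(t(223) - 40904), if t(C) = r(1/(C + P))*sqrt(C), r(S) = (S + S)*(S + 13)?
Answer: 2*sqrt(-751007666 + 1762*sqrt(223))/271 ≈ 202.24*I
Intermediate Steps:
P = 48 (P = -64 + 8*14 = -64 + 112 = 48)
r(S) = 2*S*(13 + S) (r(S) = (2*S)*(13 + S) = 2*S*(13 + S))
t(C) = 2*sqrt(C)*(13 + 1/(48 + C))/(48 + C) (t(C) = (2*(13 + 1/(C + 48))/(C + 48))*sqrt(C) = (2*(13 + 1/(48 + C))/(48 + C))*sqrt(C) = 2*sqrt(C)*(13 + 1/(48 + C))/(48 + C))
sqrt(t(223) - 40904) = sqrt(sqrt(223)*(1250 + 26*223)/(48 + 223)**2 - 40904) = sqrt(sqrt(223)*(1250 + 5798)/271**2 - 40904) = sqrt(sqrt(223)*(1/73441)*7048 - 40904) = sqrt(7048*sqrt(223)/73441 - 40904) = sqrt(-40904 + 7048*sqrt(223)/73441)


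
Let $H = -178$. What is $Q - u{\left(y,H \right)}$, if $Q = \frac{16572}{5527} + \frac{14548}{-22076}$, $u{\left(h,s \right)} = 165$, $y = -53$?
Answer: $- \frac{4961720476}{30503513} \approx -162.66$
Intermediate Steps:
$Q = \frac{71359169}{30503513}$ ($Q = 16572 \cdot \frac{1}{5527} + 14548 \left(- \frac{1}{22076}\right) = \frac{16572}{5527} - \frac{3637}{5519} = \frac{71359169}{30503513} \approx 2.3394$)
$Q - u{\left(y,H \right)} = \frac{71359169}{30503513} - 165 = - \frac{4961720476}{30503513}$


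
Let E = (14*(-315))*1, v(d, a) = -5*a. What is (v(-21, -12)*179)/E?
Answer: -358/147 ≈ -2.4354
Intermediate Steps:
E = -4410 (E = -4410*1 = -4410)
(v(-21, -12)*179)/E = (-5*(-12)*179)/(-4410) = (60*179)*(-1/4410) = 10740*(-1/4410) = -358/147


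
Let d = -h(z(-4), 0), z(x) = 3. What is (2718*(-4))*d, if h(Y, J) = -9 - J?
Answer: -97848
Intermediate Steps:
d = 9 (d = -(-9 - 1*0) = -(-9 + 0) = -1*(-9) = 9)
(2718*(-4))*d = (2718*(-4))*9 = -10872*9 = -97848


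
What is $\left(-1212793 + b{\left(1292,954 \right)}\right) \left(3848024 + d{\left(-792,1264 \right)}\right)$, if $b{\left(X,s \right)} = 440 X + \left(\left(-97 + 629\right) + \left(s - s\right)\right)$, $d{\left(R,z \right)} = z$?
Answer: $-2478098477928$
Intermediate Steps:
$b{\left(X,s \right)} = 532 + 440 X$ ($b{\left(X,s \right)} = 440 X + \left(532 + 0\right) = 440 X + 532 = 532 + 440 X$)
$\left(-1212793 + b{\left(1292,954 \right)}\right) \left(3848024 + d{\left(-792,1264 \right)}\right) = \left(-1212793 + \left(532 + 440 \cdot 1292\right)\right) \left(3848024 + 1264\right) = \left(-1212793 + \left(532 + 568480\right)\right) 3849288 = \left(-1212793 + 569012\right) 3849288 = \left(-643781\right) 3849288 = -2478098477928$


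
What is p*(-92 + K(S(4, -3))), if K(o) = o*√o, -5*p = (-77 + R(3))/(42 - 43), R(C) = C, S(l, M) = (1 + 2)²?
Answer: 962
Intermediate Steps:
S(l, M) = 9 (S(l, M) = 3² = 9)
p = -74/5 (p = -(-77 + 3)/(5*(42 - 43)) = -(-74)/(5*(-1)) = -(-74)*(-1)/5 = -⅕*74 = -74/5 ≈ -14.800)
K(o) = o^(3/2)
p*(-92 + K(S(4, -3))) = -74*(-92 + 9^(3/2))/5 = -74*(-92 + 27)/5 = -74/5*(-65) = 962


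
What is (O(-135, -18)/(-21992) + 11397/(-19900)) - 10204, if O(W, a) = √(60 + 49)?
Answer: -203070997/19900 - √109/21992 ≈ -10205.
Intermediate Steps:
O(W, a) = √109
(O(-135, -18)/(-21992) + 11397/(-19900)) - 10204 = (√109/(-21992) + 11397/(-19900)) - 10204 = (√109*(-1/21992) + 11397*(-1/19900)) - 10204 = (-√109/21992 - 11397/19900) - 10204 = (-11397/19900 - √109/21992) - 10204 = -203070997/19900 - √109/21992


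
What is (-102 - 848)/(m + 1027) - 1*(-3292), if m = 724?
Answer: 5763342/1751 ≈ 3291.5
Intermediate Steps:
(-102 - 848)/(m + 1027) - 1*(-3292) = (-102 - 848)/(724 + 1027) - 1*(-3292) = -950/1751 + 3292 = 5763342/1751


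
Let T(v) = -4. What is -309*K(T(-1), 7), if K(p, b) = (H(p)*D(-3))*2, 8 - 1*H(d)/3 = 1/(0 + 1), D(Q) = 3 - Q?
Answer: -77868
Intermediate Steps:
H(d) = 21 (H(d) = 24 - 3/(0 + 1) = 24 - 3/1 = 24 - 3*1 = 24 - 3 = 21)
K(p, b) = 252 (K(p, b) = (21*(3 - 1*(-3)))*2 = (21*(3 + 3))*2 = (21*6)*2 = 126*2 = 252)
-309*K(T(-1), 7) = -309*252 = -77868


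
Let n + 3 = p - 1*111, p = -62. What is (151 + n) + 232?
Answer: 207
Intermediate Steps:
n = -176 (n = -3 + (-62 - 1*111) = -3 + (-62 - 111) = -3 - 173 = -176)
(151 + n) + 232 = (151 - 176) + 232 = -25 + 232 = 207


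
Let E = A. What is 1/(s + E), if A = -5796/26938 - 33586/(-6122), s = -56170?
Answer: -41228609/2315593653391 ≈ -1.7805e-5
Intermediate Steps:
A = 217314139/41228609 (A = -5796*1/26938 - 33586*(-1/6122) = -2898/13469 + 16793/3061 = 217314139/41228609 ≈ 5.2710)
E = 217314139/41228609 ≈ 5.2710
1/(s + E) = 1/(-56170 + 217314139/41228609) = 1/(-2315593653391/41228609) = -41228609/2315593653391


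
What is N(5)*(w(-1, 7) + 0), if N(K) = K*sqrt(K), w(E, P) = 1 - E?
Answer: 10*sqrt(5) ≈ 22.361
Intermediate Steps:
N(K) = K**(3/2)
N(5)*(w(-1, 7) + 0) = 5**(3/2)*((1 - 1*(-1)) + 0) = (5*sqrt(5))*((1 + 1) + 0) = (5*sqrt(5))*(2 + 0) = (5*sqrt(5))*2 = 10*sqrt(5)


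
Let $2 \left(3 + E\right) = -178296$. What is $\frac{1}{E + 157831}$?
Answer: $\frac{1}{68680} \approx 1.456 \cdot 10^{-5}$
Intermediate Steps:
$E = -89151$ ($E = -3 + \frac{1}{2} \left(-178296\right) = -3 - 89148 = -89151$)
$\frac{1}{E + 157831} = \frac{1}{-89151 + 157831} = \frac{1}{68680}$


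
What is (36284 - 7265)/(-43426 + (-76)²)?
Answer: -9673/12550 ≈ -0.77076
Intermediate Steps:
(36284 - 7265)/(-43426 + (-76)²) = 29019/(-43426 + 5776) = 29019/(-37650) = 29019*(-1/37650) = -9673/12550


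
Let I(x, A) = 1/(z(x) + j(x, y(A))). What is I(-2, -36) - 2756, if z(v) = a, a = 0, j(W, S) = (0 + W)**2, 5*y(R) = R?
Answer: -11023/4 ≈ -2755.8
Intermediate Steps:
y(R) = R/5
j(W, S) = W**2
z(v) = 0
I(x, A) = x**(-2) (I(x, A) = 1/(0 + x**2) = 1/(x**2) = x**(-2))
I(-2, -36) - 2756 = (-2)**(-2) - 2756 = 1/4 - 2756 = -11023/4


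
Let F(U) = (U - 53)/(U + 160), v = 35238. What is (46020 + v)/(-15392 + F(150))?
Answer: -25189980/4771423 ≈ -5.2793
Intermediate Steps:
F(U) = (-53 + U)/(160 + U)
(46020 + v)/(-15392 + F(150)) = (46020 + 35238)/(-15392 + (-53 + 150)/(160 + 150)) = 81258/(-15392 + 97/310) = 81258/(-4771423/310) = 81258*(-310/4771423) = -25189980/4771423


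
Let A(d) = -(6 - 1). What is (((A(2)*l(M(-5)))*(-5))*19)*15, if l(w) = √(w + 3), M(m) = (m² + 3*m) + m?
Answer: 14250*√2 ≈ 20153.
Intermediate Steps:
M(m) = m² + 4*m
l(w) = √(3 + w)
A(d) = -5 (A(d) = -1*5 = -5)
(((A(2)*l(M(-5)))*(-5))*19)*15 = ((-5*√(3 - 5*(4 - 5))*(-5))*19)*15 = ((-5*√(3 - 5*(-1))*(-5))*19)*15 = ((-5*√(3 + 5)*(-5))*19)*15 = ((-10*√2*(-5))*19)*15 = ((50*√2)*19)*15 = (950*√2)*15 = 14250*√2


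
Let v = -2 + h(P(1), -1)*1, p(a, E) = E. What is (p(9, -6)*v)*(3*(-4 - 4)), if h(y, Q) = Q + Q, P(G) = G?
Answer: -576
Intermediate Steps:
h(y, Q) = 2*Q
v = -4 (v = -2 + (2*(-1))*1 = -2 - 2*1 = -2 - 2 = -4)
(p(9, -6)*v)*(3*(-4 - 4)) = (-6*(-4))*(3*(-4 - 4)) = 24*(3*(-8)) = 24*(-24) = -576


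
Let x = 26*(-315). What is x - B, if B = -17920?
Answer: 9730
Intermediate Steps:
x = -8190
x - B = -8190 - 1*(-17920) = -8190 + 17920 = 9730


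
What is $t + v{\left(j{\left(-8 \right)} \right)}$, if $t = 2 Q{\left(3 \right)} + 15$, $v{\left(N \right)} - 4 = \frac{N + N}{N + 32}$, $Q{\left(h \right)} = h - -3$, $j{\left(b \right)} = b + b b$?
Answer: $\frac{355}{11} \approx 32.273$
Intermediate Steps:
$j{\left(b \right)} = b + b^{2}$
$Q{\left(h \right)} = 3 + h$ ($Q{\left(h \right)} = h + 3 = 3 + h$)
$v{\left(N \right)} = 4 + \frac{2 N}{32 + N}$ ($v{\left(N \right)} = 4 + \frac{N + N}{N + 32} = 4 + \frac{2 N}{32 + N}$)
$t = 27$ ($t = 2 \left(3 + 3\right) + 15 = 2 \cdot 6 + 15 = 12 + 15 = 27$)
$t + v{\left(j{\left(-8 \right)} \right)} = 27 + \frac{2 \left(64 + 3 \left(- 8 \left(1 - 8\right)\right)\right)}{32 - 8 \left(1 - 8\right)} = 27 + \frac{2 \left(64 + 3 \left(\left(-8\right) \left(-7\right)\right)\right)}{32 - -56} = 27 + \frac{2 \left(64 + 3 \cdot 56\right)}{32 + 56} = 27 + \frac{2 \left(64 + 168\right)}{88} = 27 + 2 \cdot \frac{1}{88} \cdot 232 = 27 + \frac{58}{11} = \frac{355}{11}$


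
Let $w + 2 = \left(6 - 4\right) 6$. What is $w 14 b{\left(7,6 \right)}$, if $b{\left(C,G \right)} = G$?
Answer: $840$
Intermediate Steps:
$w = 10$ ($w = -2 + \left(6 - 4\right) 6 = -2 + 2 \cdot 6 = -2 + 12 = 10$)
$w 14 b{\left(7,6 \right)} = 10 \cdot 14 \cdot 6 = 140 \cdot 6 = 840$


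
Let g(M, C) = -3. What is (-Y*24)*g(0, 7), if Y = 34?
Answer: 2448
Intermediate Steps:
(-Y*24)*g(0, 7) = (-1*34*24)*(-3) = -34*24*(-3) = -816*(-3) = 2448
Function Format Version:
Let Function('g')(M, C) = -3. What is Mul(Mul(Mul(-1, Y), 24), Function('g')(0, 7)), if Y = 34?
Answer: 2448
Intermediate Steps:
Mul(Mul(Mul(-1, Y), 24), Function('g')(0, 7)) = Mul(Mul(Mul(-1, 34), 24), -3) = Mul(Mul(-34, 24), -3) = Mul(-816, -3) = 2448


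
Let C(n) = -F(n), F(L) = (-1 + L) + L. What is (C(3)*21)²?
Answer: 11025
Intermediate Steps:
F(L) = -1 + 2*L
C(n) = 1 - 2*n (C(n) = -(-1 + 2*n) = 1 - 2*n)
(C(3)*21)² = ((1 - 2*3)*21)² = ((1 - 6)*21)² = (-5*21)² = (-105)² = 11025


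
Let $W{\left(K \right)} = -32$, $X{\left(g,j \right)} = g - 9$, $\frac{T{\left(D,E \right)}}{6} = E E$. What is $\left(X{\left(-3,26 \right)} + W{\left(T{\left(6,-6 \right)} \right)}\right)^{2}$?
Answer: $1936$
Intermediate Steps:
$T{\left(D,E \right)} = 6 E^{2}$ ($T{\left(D,E \right)} = 6 E E = 6 E^{2}$)
$X{\left(g,j \right)} = -9 + g$
$\left(X{\left(-3,26 \right)} + W{\left(T{\left(6,-6 \right)} \right)}\right)^{2} = \left(\left(-9 - 3\right) - 32\right)^{2} = \left(-12 - 32\right)^{2} = \left(-44\right)^{2} = 1936$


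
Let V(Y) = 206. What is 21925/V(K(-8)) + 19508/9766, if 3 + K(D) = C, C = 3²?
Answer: 109069099/1005898 ≈ 108.43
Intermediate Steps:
C = 9
K(D) = 6 (K(D) = -3 + 9 = 6)
21925/V(K(-8)) + 19508/9766 = 21925/206 + 19508/9766 = 21925*(1/206) + 19508*(1/9766) = 21925/206 + 9754/4883 = 109069099/1005898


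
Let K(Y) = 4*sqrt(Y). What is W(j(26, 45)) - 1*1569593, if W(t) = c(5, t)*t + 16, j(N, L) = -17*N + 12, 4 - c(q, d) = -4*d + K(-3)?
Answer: -831697 + 1720*I*sqrt(3) ≈ -8.317e+5 + 2979.1*I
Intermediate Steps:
c(q, d) = 4 + 4*d - 4*I*sqrt(3) (c(q, d) = 4 - (-4*d + 4*sqrt(-3)) = 4 - (-4*d + 4*(I*sqrt(3))) = 4 - (-4*d + 4*I*sqrt(3)) = 4 + (4*d - 4*I*sqrt(3)) = 4 + 4*d - 4*I*sqrt(3))
j(N, L) = 12 - 17*N
W(t) = 16 + t*(4 + 4*t - 4*I*sqrt(3)) (W(t) = (4 + 4*t - 4*I*sqrt(3))*t + 16 = t*(4 + 4*t - 4*I*sqrt(3)) + 16 = 16 + t*(4 + 4*t - 4*I*sqrt(3)))
W(j(26, 45)) - 1*1569593 = (16 + 4*(12 - 17*26)*(1 + (12 - 17*26) - I*sqrt(3))) - 1*1569593 = (16 + 4*(12 - 442)*(1 + (12 - 442) - I*sqrt(3))) - 1569593 = (16 + 4*(-430)*(1 - 430 - I*sqrt(3))) - 1569593 = (16 + 4*(-430)*(-429 - I*sqrt(3))) - 1569593 = (16 + (737880 + 1720*I*sqrt(3))) - 1569593 = (737896 + 1720*I*sqrt(3)) - 1569593 = -831697 + 1720*I*sqrt(3)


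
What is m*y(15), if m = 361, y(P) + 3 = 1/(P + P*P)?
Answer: -259559/240 ≈ -1081.5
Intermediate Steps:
y(P) = -3 + 1/(P + P**2) (y(P) = -3 + 1/(P + P*P) = -3 + 1/(P + P**2))
m*y(15) = 361*((1 - 3*15 - 3*15**2)/(15*(1 + 15))) = 361*((1/15)*(1 - 45 - 3*225)/16) = 361*((1/15)*(1/16)*(1 - 45 - 675)) = 361*((1/15)*(1/16)*(-719)) = 361*(-719/240) = -259559/240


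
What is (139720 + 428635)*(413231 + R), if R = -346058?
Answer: 38178110415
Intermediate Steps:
(139720 + 428635)*(413231 + R) = (139720 + 428635)*(413231 - 346058) = 568355*67173 = 38178110415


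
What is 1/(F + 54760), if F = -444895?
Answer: -1/390135 ≈ -2.5632e-6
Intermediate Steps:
1/(F + 54760) = 1/(-444895 + 54760) = 1/(-390135) = -1/390135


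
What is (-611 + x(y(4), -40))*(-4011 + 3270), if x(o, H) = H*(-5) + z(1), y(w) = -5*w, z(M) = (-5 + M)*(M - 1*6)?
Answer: 289731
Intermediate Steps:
z(M) = (-6 + M)*(-5 + M) (z(M) = (-5 + M)*(M - 6) = (-5 + M)*(-6 + M) = (-6 + M)*(-5 + M))
x(o, H) = 20 - 5*H (x(o, H) = H*(-5) + (30 + 1² - 11*1) = -5*H + (30 + 1 - 11) = -5*H + 20 = 20 - 5*H)
(-611 + x(y(4), -40))*(-4011 + 3270) = (-611 + (20 - 5*(-40)))*(-4011 + 3270) = (-611 + (20 + 200))*(-741) = (-611 + 220)*(-741) = -391*(-741) = 289731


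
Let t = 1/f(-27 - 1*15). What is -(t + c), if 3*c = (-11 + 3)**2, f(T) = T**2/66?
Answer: -6283/294 ≈ -21.371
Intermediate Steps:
f(T) = T**2/66 (f(T) = T**2*(1/66) = T**2/66)
c = 64/3 (c = (-11 + 3)**2/3 = (1/3)*(-8)**2 = (1/3)*64 = 64/3 ≈ 21.333)
t = 11/294 (t = 1/((-27 - 1*15)**2/66) = 1/((-27 - 15)**2/66) = 1/((1/66)*(-42)**2) = 1/((1/66)*1764) = 1/(294/11) = 11/294 ≈ 0.037415)
-(t + c) = -(11/294 + 64/3) = -1*6283/294 = -6283/294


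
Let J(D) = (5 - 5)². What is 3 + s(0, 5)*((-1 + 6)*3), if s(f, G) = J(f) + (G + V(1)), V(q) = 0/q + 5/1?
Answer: 153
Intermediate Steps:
V(q) = 5 (V(q) = 0 + 5*1 = 0 + 5 = 5)
J(D) = 0 (J(D) = 0² = 0)
s(f, G) = 5 + G (s(f, G) = 0 + (G + 5) = 0 + (5 + G) = 5 + G)
3 + s(0, 5)*((-1 + 6)*3) = 3 + (5 + 5)*((-1 + 6)*3) = 3 + 10*(5*3) = 3 + 10*15 = 3 + 150 = 153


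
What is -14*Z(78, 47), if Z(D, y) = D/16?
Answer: -273/4 ≈ -68.250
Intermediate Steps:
Z(D, y) = D/16
-14*Z(78, 47) = -7*78/8 = -14*39/8 = -273/4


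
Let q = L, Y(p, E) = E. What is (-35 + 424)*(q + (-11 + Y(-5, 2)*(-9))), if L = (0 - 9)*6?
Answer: -32287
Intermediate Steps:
L = -54 (L = -9*6 = -54)
q = -54
(-35 + 424)*(q + (-11 + Y(-5, 2)*(-9))) = (-35 + 424)*(-54 + (-11 + 2*(-9))) = 389*(-54 + (-11 - 18)) = 389*(-54 - 29) = 389*(-83) = -32287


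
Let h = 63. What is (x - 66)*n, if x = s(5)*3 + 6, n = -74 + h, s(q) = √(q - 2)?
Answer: 660 - 33*√3 ≈ 602.84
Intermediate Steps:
s(q) = √(-2 + q)
n = -11 (n = -74 + 63 = -11)
x = 6 + 3*√3 (x = √(-2 + 5)*3 + 6 = √3*3 + 6 = 3*√3 + 6 = 6 + 3*√3 ≈ 11.196)
(x - 66)*n = ((6 + 3*√3) - 66)*(-11) = (-60 + 3*√3)*(-11) = 660 - 33*√3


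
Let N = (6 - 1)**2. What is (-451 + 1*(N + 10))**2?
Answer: 173056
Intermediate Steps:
N = 25 (N = 5**2 = 25)
(-451 + 1*(N + 10))**2 = (-451 + 1*(25 + 10))**2 = (-451 + 1*35)**2 = (-451 + 35)**2 = (-416)**2 = 173056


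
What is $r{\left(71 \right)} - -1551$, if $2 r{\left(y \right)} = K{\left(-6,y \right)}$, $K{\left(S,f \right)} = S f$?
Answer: $1338$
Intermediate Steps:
$r{\left(y \right)} = - 3 y$ ($r{\left(y \right)} = \frac{\left(-6\right) y}{2} = - 3 y$)
$r{\left(71 \right)} - -1551 = \left(-3\right) 71 - -1551 = -213 + 1551 = 1338$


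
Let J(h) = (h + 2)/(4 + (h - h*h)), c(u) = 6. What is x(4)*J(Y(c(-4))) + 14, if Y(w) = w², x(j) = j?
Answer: 2179/157 ≈ 13.879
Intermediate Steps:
J(h) = (2 + h)/(4 + h - h²) (J(h) = (2 + h)/(4 + (h - h²)) = (2 + h)/(4 + h - h²))
x(4)*J(Y(c(-4))) + 14 = 4*((2 + 6²)/(4 + 6² - (6²)²)) + 14 = 4*((2 + 36)/(4 + 36 - 1*36²)) + 14 = 4*(38/(4 + 36 - 1*1296)) + 14 = 4*(38/(4 + 36 - 1296)) + 14 = 4*(38/(-1256)) + 14 = 4*(-1/1256*38) + 14 = 4*(-19/628) + 14 = -19/157 + 14 = 2179/157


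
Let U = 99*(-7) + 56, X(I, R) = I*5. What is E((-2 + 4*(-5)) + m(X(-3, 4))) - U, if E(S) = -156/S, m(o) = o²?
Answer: 129155/203 ≈ 636.23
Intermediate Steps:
X(I, R) = 5*I
U = -637 (U = -693 + 56 = -637)
E((-2 + 4*(-5)) + m(X(-3, 4))) - U = -156/((-2 + 4*(-5)) + (5*(-3))²) - 1*(-637) = -156/((-2 - 20) + (-15)²) + 637 = -156/(-22 + 225) + 637 = -156/203 + 637 = 129155/203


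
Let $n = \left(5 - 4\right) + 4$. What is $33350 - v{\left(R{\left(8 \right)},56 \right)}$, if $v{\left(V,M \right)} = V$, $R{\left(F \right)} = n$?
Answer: $33345$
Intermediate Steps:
$n = 5$ ($n = 1 + 4 = 5$)
$R{\left(F \right)} = 5$
$33350 - v{\left(R{\left(8 \right)},56 \right)} = 33350 - 5 = 33345$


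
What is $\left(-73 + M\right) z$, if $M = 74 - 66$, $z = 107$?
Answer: $-6955$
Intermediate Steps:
$M = 8$
$\left(-73 + M\right) z = \left(-73 + 8\right) 107 = \left(-65\right) 107 = -6955$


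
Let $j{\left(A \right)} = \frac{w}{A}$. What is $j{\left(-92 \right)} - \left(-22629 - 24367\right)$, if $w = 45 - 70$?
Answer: $\frac{4323657}{92} \approx 46996.0$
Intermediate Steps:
$w = -25$
$j{\left(A \right)} = - \frac{25}{A}$
$j{\left(-92 \right)} - \left(-22629 - 24367\right) = - \frac{25}{-92} - \left(-22629 - 24367\right) = \left(-25\right) \left(- \frac{1}{92}\right) - \left(-22629 - 24367\right) = \frac{25}{92} - -46996 = \frac{25}{92} + 46996 = \frac{4323657}{92}$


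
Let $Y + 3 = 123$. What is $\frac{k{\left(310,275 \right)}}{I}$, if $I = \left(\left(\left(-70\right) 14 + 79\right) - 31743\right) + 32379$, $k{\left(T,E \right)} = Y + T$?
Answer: $- \frac{86}{53} \approx -1.6226$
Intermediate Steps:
$Y = 120$ ($Y = -3 + 123 = 120$)
$k{\left(T,E \right)} = 120 + T$
$I = -265$ ($I = \left(\left(-980 + 79\right) - 31743\right) + 32379 = \left(-901 - 31743\right) + 32379 = -32644 + 32379 = -265$)
$\frac{k{\left(310,275 \right)}}{I} = \frac{120 + 310}{-265} = 430 \left(- \frac{1}{265}\right) = - \frac{86}{53}$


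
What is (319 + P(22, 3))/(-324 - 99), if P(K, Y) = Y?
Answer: -322/423 ≈ -0.76123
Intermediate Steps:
(319 + P(22, 3))/(-324 - 99) = (319 + 3)/(-324 - 99) = 322/(-423) = 322*(-1/423) = -322/423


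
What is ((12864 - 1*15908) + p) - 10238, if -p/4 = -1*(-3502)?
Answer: -27290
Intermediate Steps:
p = -14008 (p = -(-4)*(-3502) = -4*3502 = -14008)
((12864 - 1*15908) + p) - 10238 = ((12864 - 1*15908) - 14008) - 10238 = ((12864 - 15908) - 14008) - 10238 = (-3044 - 14008) - 10238 = -17052 - 10238 = -27290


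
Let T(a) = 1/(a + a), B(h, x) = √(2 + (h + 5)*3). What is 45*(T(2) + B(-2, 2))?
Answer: 45/4 + 45*√11 ≈ 160.50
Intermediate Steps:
B(h, x) = √(17 + 3*h) (B(h, x) = √(2 + (5 + h)*3) = √(2 + (15 + 3*h)) = √(17 + 3*h))
T(a) = 1/(2*a)
45*(T(2) + B(-2, 2)) = 45*((½)/2 + √(17 + 3*(-2))) = 45*((½)*(½) + √(17 - 6)) = 45*(¼ + √11) = 45/4 + 45*√11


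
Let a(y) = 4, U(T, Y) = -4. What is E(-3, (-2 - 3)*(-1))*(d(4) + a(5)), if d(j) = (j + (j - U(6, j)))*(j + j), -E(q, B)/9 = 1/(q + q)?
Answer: 150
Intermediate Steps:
E(q, B) = -9/(2*q) (E(q, B) = -9/(q + q) = -9*1/(2*q) = -9/(2*q))
d(j) = 2*j*(4 + 2*j) (d(j) = (j + (j - 1*(-4)))*(j + j) = (j + (j + 4))*(2*j) = (j + (4 + j))*(2*j) = (4 + 2*j)*(2*j) = 2*j*(4 + 2*j))
E(-3, (-2 - 3)*(-1))*(d(4) + a(5)) = (-9/2/(-3))*(4*4*(2 + 4) + 4) = (-9/2*(-⅓))*(4*4*6 + 4) = 3*(96 + 4)/2 = (3/2)*100 = 150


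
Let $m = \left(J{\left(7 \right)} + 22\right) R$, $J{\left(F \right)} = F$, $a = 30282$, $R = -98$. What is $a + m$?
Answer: $27440$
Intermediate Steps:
$m = -2842$ ($m = \left(7 + 22\right) \left(-98\right) = 29 \left(-98\right) = -2842$)
$a + m = 30282 - 2842 = 27440$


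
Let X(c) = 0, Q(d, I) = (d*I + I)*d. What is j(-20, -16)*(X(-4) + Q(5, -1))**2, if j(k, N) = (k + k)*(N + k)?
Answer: 1296000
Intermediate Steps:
Q(d, I) = d*(I + I*d) (Q(d, I) = (I*d + I)*d = (I + I*d)*d = d*(I + I*d))
j(k, N) = 2*k*(N + k) (j(k, N) = (2*k)*(N + k) = 2*k*(N + k))
j(-20, -16)*(X(-4) + Q(5, -1))**2 = (2*(-20)*(-16 - 20))*(0 - 1*5*(1 + 5))**2 = (2*(-20)*(-36))*(0 - 1*5*6)**2 = 1440*(0 - 30)**2 = 1440*(-30)**2 = 1440*900 = 1296000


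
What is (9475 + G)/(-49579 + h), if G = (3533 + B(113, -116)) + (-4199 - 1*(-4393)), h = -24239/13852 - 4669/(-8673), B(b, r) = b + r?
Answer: -226529526972/850926726449 ≈ -0.26621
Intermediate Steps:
h = -20792837/17162628 (h = -24239*1/13852 - 4669*(-1/8673) = -24239/13852 + 667/1239 = -20792837/17162628 ≈ -1.2115)
G = 3724 (G = (3533 + (113 - 116)) + (-4199 - 1*(-4393)) = (3533 - 3) + (-4199 + 4393) = 3530 + 194 = 3724)
(9475 + G)/(-49579 + h) = (9475 + 3724)/(-49579 - 20792837/17162628) = 13199/(-850926726449/17162628) = 13199*(-17162628/850926726449) = -226529526972/850926726449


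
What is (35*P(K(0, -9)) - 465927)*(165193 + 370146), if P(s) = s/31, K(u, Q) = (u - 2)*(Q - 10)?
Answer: -249405926483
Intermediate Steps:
K(u, Q) = (-10 + Q)*(-2 + u) (K(u, Q) = (-2 + u)*(-10 + Q) = (-10 + Q)*(-2 + u))
P(s) = s/31 (P(s) = s*(1/31) = s/31)
(35*P(K(0, -9)) - 465927)*(165193 + 370146) = (35*((20 - 10*0 - 2*(-9) - 9*0)/31) - 465927)*(165193 + 370146) = (35*((20 + 0 + 18 + 0)/31) - 465927)*535339 = (35*((1/31)*38) - 465927)*535339 = (35*(38/31) - 465927)*535339 = (1330/31 - 465927)*535339 = -14442407/31*535339 = -249405926483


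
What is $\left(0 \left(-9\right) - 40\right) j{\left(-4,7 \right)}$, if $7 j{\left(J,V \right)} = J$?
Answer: $\frac{160}{7} \approx 22.857$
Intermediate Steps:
$j{\left(J,V \right)} = \frac{J}{7}$
$\left(0 \left(-9\right) - 40\right) j{\left(-4,7 \right)} = \left(0 \left(-9\right) - 40\right) \frac{1}{7} \left(-4\right) = \left(0 - 40\right) \left(- \frac{4}{7}\right) = \left(-40\right) \left(- \frac{4}{7}\right) = \frac{160}{7}$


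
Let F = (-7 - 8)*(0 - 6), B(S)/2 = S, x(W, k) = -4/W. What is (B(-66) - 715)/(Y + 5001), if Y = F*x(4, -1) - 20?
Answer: -847/4891 ≈ -0.17318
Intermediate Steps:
B(S) = 2*S
F = 90 (F = -15*(-6) = 90)
Y = -110 (Y = 90*(-4/4) - 20 = 90*(-4*¼) - 20 = 90*(-1) - 20 = -90 - 20 = -110)
(B(-66) - 715)/(Y + 5001) = (2*(-66) - 715)/(-110 + 5001) = (-132 - 715)/4891 = -847*1/4891 = -847/4891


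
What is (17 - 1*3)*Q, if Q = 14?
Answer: 196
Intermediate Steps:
(17 - 1*3)*Q = (17 - 1*3)*14 = (17 - 3)*14 = 14*14 = 196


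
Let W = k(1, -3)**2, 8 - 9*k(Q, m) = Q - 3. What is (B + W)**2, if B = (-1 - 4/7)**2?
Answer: 216119401/15752961 ≈ 13.719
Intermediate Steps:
k(Q, m) = 11/9 - Q/9 (k(Q, m) = 8/9 - (Q - 3)/9 = 8/9 - (-3 + Q)/9 = 8/9 + (1/3 - Q/9) = 11/9 - Q/9)
B = 121/49 (B = (-1 - 4*1/7)**2 = (-1 - 4/7)**2 = (-11/7)**2 = 121/49 ≈ 2.4694)
W = 100/81 (W = (11/9 - 1/9*1)**2 = (11/9 - 1/9)**2 = (10/9)**2 = 100/81 ≈ 1.2346)
(B + W)**2 = (121/49 + 100/81)**2 = (14701/3969)**2 = 216119401/15752961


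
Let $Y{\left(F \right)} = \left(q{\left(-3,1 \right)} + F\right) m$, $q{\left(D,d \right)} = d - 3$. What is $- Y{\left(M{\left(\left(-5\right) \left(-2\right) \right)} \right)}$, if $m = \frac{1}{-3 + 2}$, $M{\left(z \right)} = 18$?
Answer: $16$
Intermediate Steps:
$q{\left(D,d \right)} = -3 + d$
$m = -1$ ($m = \frac{1}{-1} = -1$)
$Y{\left(F \right)} = 2 - F$ ($Y{\left(F \right)} = \left(\left(-3 + 1\right) + F\right) \left(-1\right) = \left(-2 + F\right) \left(-1\right) = 2 - F$)
$- Y{\left(M{\left(\left(-5\right) \left(-2\right) \right)} \right)} = - (2 - 18) = \left(-1\right) \left(-16\right) = 16$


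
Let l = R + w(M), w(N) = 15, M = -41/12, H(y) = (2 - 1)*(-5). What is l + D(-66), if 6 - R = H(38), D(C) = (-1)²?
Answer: 27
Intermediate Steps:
H(y) = -5 (H(y) = 1*(-5) = -5)
D(C) = 1
M = -41/12 (M = -41*1/12 = -41/12 ≈ -3.4167)
R = 11 (R = 6 - 1*(-5) = 6 + 5 = 11)
l = 26 (l = 11 + 15 = 26)
l + D(-66) = 26 + 1 = 27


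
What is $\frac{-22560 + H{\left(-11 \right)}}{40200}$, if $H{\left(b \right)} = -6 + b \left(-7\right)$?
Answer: $- \frac{22489}{40200} \approx -0.55943$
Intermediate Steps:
$H{\left(b \right)} = -6 - 7 b$
$\frac{-22560 + H{\left(-11 \right)}}{40200} = \frac{-22560 - -71}{40200} = \left(-22560 + \left(-6 + 77\right)\right) \frac{1}{40200} = \left(-22560 + 71\right) \frac{1}{40200} = \left(-22489\right) \frac{1}{40200} = - \frac{22489}{40200}$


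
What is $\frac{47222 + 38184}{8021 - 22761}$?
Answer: $- \frac{42703}{7370} \approx -5.7942$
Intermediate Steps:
$\frac{47222 + 38184}{8021 - 22761} = \frac{85406}{-14740} = 85406 \left(- \frac{1}{14740}\right) = - \frac{42703}{7370}$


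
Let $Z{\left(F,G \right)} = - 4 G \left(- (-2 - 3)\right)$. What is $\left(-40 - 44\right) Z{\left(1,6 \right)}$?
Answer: $10080$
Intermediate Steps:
$Z{\left(F,G \right)} = - 20 G$ ($Z{\left(F,G \right)} = - 4 G \left(\left(-1\right) \left(-5\right)\right) = - 4 G 5 = - 20 G$)
$\left(-40 - 44\right) Z{\left(1,6 \right)} = \left(-40 - 44\right) \left(\left(-20\right) 6\right) = \left(-84\right) \left(-120\right) = 10080$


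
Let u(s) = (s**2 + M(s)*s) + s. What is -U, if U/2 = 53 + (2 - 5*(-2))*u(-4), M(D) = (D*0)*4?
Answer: -394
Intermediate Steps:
M(D) = 0 (M(D) = 0*4 = 0)
u(s) = s + s**2 (u(s) = (s**2 + 0*s) + s = (s**2 + 0) + s = s**2 + s = s + s**2)
U = 394 (U = 2*(53 + (2 - 5*(-2))*(-4*(1 - 4))) = 2*(53 + (2 + 10)*(-4*(-3))) = 2*(53 + 12*12) = 2*(53 + 144) = 2*197 = 394)
-U = -1*394 = -394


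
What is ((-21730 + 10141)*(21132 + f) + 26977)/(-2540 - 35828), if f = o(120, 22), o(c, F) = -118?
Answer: 243504269/38368 ≈ 6346.5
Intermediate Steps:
f = -118
((-21730 + 10141)*(21132 + f) + 26977)/(-2540 - 35828) = ((-21730 + 10141)*(21132 - 118) + 26977)/(-2540 - 35828) = (-11589*21014 + 26977)/(-38368) = (-243531246 + 26977)*(-1/38368) = -243504269*(-1/38368) = 243504269/38368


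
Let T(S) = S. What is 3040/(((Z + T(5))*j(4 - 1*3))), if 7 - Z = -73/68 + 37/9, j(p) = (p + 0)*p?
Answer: 372096/1097 ≈ 339.19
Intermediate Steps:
j(p) = p² (j(p) = p*p = p²)
Z = 2425/612 (Z = 7 - (-73/68 + 37/9) = 7 - 1*1859/612 = 7 - 1859/612 = 2425/612 ≈ 3.9624)
3040/(((Z + T(5))*j(4 - 1*3))) = 3040/(((2425/612 + 5)*(4 - 1*3)²)) = 3040/((5485*(4 - 3)²/612)) = 3040/(((5485/612)*1²)) = 3040/(((5485/612)*1)) = 3040/(5485/612) = 3040*(612/5485) = 372096/1097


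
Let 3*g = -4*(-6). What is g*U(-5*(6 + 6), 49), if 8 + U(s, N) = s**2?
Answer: 28736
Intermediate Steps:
g = 8 (g = (-4*(-6))/3 = (1/3)*24 = 8)
U(s, N) = -8 + s**2
g*U(-5*(6 + 6), 49) = 8*(-8 + (-5*(6 + 6))**2) = 8*(-8 + (-5*12)**2) = 8*(-8 + (-60)**2) = 8*(-8 + 3600) = 8*3592 = 28736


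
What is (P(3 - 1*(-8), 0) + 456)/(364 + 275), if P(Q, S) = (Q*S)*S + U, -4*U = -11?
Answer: 1835/2556 ≈ 0.71792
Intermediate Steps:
U = 11/4 (U = -¼*(-11) = 11/4 ≈ 2.7500)
P(Q, S) = 11/4 + Q*S² (P(Q, S) = (Q*S)*S + 11/4 = Q*S² + 11/4 = 11/4 + Q*S²)
(P(3 - 1*(-8), 0) + 456)/(364 + 275) = ((11/4 + (3 - 1*(-8))*0²) + 456)/(364 + 275) = ((11/4 + (3 + 8)*0) + 456)/639 = ((11/4 + 11*0) + 456)*(1/639) = ((11/4 + 0) + 456)*(1/639) = (11/4 + 456)*(1/639) = (1835/4)*(1/639) = 1835/2556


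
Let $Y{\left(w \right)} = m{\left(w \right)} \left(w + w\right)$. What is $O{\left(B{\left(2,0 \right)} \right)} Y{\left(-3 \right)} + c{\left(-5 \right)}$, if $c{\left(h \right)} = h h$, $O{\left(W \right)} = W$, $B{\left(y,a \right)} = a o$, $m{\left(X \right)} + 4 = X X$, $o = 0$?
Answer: $25$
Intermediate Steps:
$m{\left(X \right)} = -4 + X^{2}$ ($m{\left(X \right)} = -4 + X X = -4 + X^{2}$)
$B{\left(y,a \right)} = 0$ ($B{\left(y,a \right)} = a 0 = 0$)
$Y{\left(w \right)} = 2 w \left(-4 + w^{2}\right)$ ($Y{\left(w \right)} = \left(-4 + w^{2}\right) \left(w + w\right) = \left(-4 + w^{2}\right) 2 w = 2 w \left(-4 + w^{2}\right)$)
$c{\left(h \right)} = h^{2}$
$O{\left(B{\left(2,0 \right)} \right)} Y{\left(-3 \right)} + c{\left(-5 \right)} = 0 \cdot 2 \left(-3\right) \left(-4 + \left(-3\right)^{2}\right) + \left(-5\right)^{2} = 0 \cdot 2 \left(-3\right) \left(-4 + 9\right) + 25 = 0 \cdot 2 \left(-3\right) 5 + 25 = 0 \left(-30\right) + 25 = 0 + 25 = 25$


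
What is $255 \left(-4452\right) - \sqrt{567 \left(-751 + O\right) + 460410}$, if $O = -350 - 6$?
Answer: $-1135260 - i \sqrt{167259} \approx -1.1353 \cdot 10^{6} - 408.97 i$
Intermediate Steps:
$O = -356$ ($O = -350 - 6 = -356$)
$255 \left(-4452\right) - \sqrt{567 \left(-751 + O\right) + 460410} = 255 \left(-4452\right) - \sqrt{567 \left(-751 - 356\right) + 460410} = -1135260 - \sqrt{567 \left(-1107\right) + 460410} = -1135260 - \sqrt{-627669 + 460410} = -1135260 - \sqrt{-167259} = -1135260 - i \sqrt{167259}$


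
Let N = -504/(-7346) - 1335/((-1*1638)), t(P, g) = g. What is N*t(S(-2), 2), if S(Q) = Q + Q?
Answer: 1772077/1002729 ≈ 1.7673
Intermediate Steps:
S(Q) = 2*Q
N = 1772077/2005458 (N = -504*(-1/7346) - 1335/(-1638) = 252/3673 - 1335*(-1/1638) = 252/3673 + 445/546 = 1772077/2005458 ≈ 0.88363)
N*t(S(-2), 2) = (1772077/2005458)*2 = 1772077/1002729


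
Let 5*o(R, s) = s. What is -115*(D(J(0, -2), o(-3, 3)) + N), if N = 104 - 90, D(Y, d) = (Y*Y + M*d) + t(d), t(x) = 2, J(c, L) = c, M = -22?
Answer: -322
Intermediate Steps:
o(R, s) = s/5
D(Y, d) = 2 + Y**2 - 22*d (D(Y, d) = (Y*Y - 22*d) + 2 = (Y**2 - 22*d) + 2 = 2 + Y**2 - 22*d)
N = 14
-115*(D(J(0, -2), o(-3, 3)) + N) = -115*((2 + 0**2 - 22*3/5) + 14) = -115*((2 + 0 - 22*3/5) + 14) = -115*((2 + 0 - 66/5) + 14) = -115*(-56/5 + 14) = -115*14/5 = -322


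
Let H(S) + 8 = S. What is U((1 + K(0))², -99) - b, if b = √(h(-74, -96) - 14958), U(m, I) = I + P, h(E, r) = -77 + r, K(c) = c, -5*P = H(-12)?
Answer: -95 - I*√15131 ≈ -95.0 - 123.01*I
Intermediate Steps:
H(S) = -8 + S
P = 4 (P = -(-8 - 12)/5 = -⅕*(-20) = 4)
U(m, I) = 4 + I (U(m, I) = I + 4 = 4 + I)
b = I*√15131 (b = √((-77 - 96) - 14958) = √(-173 - 14958) = √(-15131) = I*√15131 ≈ 123.01*I)
U((1 + K(0))², -99) - b = (4 - 99) - I*√15131 = -95 - I*√15131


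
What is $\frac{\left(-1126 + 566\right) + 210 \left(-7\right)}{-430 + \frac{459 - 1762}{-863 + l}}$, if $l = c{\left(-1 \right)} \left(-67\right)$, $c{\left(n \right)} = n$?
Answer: $\frac{230840}{48711} \approx 4.739$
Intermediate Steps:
$l = 67$ ($l = \left(-1\right) \left(-67\right) = 67$)
$\frac{\left(-1126 + 566\right) + 210 \left(-7\right)}{-430 + \frac{459 - 1762}{-863 + l}} = \frac{\left(-1126 + 566\right) + 210 \left(-7\right)}{-430 + \frac{459 - 1762}{-863 + 67}} = \frac{-560 - 1470}{-430 - \frac{1303}{-796}} = - \frac{2030}{-430 - - \frac{1303}{796}} = - \frac{2030}{-430 + \frac{1303}{796}} = - \frac{2030}{- \frac{340977}{796}} = \left(-2030\right) \left(- \frac{796}{340977}\right) = \frac{230840}{48711}$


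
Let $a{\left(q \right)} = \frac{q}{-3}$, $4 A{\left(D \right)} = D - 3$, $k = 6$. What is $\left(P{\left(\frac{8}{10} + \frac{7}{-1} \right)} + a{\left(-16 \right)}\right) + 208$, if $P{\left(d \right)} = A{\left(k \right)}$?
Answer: $\frac{2569}{12} \approx 214.08$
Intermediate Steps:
$A{\left(D \right)} = - \frac{3}{4} + \frac{D}{4}$ ($A{\left(D \right)} = \frac{D - 3}{4} = \frac{-3 + D}{4} = - \frac{3}{4} + \frac{D}{4}$)
$P{\left(d \right)} = \frac{3}{4}$ ($P{\left(d \right)} = - \frac{3}{4} + \frac{1}{4} \cdot 6 = - \frac{3}{4} + \frac{3}{2} = \frac{3}{4}$)
$a{\left(q \right)} = - \frac{q}{3}$ ($a{\left(q \right)} = q \left(- \frac{1}{3}\right) = - \frac{q}{3}$)
$\left(P{\left(\frac{8}{10} + \frac{7}{-1} \right)} + a{\left(-16 \right)}\right) + 208 = \left(\frac{3}{4} - - \frac{16}{3}\right) + 208 = \left(\frac{3}{4} + \frac{16}{3}\right) + 208 = \frac{73}{12} + 208 = \frac{2569}{12}$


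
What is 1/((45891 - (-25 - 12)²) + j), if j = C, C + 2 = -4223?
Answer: 1/40297 ≈ 2.4816e-5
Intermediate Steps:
C = -4225 (C = -2 - 4223 = -4225)
j = -4225
1/((45891 - (-25 - 12)²) + j) = 1/((45891 - (-25 - 12)²) - 4225) = 1/((45891 - 1*(-37)²) - 4225) = 1/((45891 - 1*1369) - 4225) = 1/((45891 - 1369) - 4225) = 1/(44522 - 4225) = 1/40297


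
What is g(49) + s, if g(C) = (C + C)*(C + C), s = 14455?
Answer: 24059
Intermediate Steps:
g(C) = 4*C**2 (g(C) = (2*C)*(2*C) = 4*C**2)
g(49) + s = 4*49**2 + 14455 = 4*2401 + 14455 = 9604 + 14455 = 24059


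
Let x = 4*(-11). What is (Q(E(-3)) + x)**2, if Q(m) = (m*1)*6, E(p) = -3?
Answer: 3844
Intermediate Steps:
x = -44
Q(m) = 6*m (Q(m) = m*6 = 6*m)
(Q(E(-3)) + x)**2 = (6*(-3) - 44)**2 = (-18 - 44)**2 = (-62)**2 = 3844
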